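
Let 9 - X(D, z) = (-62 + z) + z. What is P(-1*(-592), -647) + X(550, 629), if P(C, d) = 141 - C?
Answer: -1638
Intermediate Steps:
X(D, z) = 71 - 2*z (X(D, z) = 9 - ((-62 + z) + z) = 9 - (-62 + 2*z) = 9 + (62 - 2*z) = 71 - 2*z)
P(-1*(-592), -647) + X(550, 629) = (141 - (-1)*(-592)) + (71 - 2*629) = (141 - 1*592) + (71 - 1258) = (141 - 592) - 1187 = -451 - 1187 = -1638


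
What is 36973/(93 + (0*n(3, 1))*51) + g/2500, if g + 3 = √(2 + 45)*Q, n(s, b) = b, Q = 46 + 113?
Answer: 92432221/232500 + 159*√47/2500 ≈ 397.99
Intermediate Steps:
Q = 159
g = -3 + 159*√47 (g = -3 + √(2 + 45)*159 = -3 + √47*159 = -3 + 159*√47 ≈ 1087.0)
36973/(93 + (0*n(3, 1))*51) + g/2500 = 36973/(93 + (0*1)*51) + (-3 + 159*√47)/2500 = 36973/(93 + 0*51) + (-3 + 159*√47)*(1/2500) = 36973/(93 + 0) + (-3/2500 + 159*√47/2500) = 36973/93 + (-3/2500 + 159*√47/2500) = 92432221/232500 + 159*√47/2500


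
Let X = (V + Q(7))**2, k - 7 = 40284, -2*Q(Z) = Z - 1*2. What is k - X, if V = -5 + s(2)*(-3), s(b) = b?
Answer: 160435/4 ≈ 40109.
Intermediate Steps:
Q(Z) = 1 - Z/2 (Q(Z) = -(Z - 1*2)/2 = -(Z - 2)/2 = -(-2 + Z)/2 = 1 - Z/2)
k = 40291 (k = 7 + 40284 = 40291)
V = -11 (V = -5 + 2*(-3) = -5 - 6 = -11)
X = 729/4 (X = (-11 + (1 - 1/2*7))**2 = (-11 + (1 - 7/2))**2 = (-11 - 5/2)**2 = (-27/2)**2 = 729/4 ≈ 182.25)
k - X = 40291 - 1*729/4 = 40291 - 729/4 = 160435/4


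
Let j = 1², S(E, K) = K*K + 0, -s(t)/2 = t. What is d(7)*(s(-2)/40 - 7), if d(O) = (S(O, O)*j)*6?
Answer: -10143/5 ≈ -2028.6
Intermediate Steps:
s(t) = -2*t
S(E, K) = K² (S(E, K) = K² + 0 = K²)
j = 1
d(O) = 6*O² (d(O) = (O²*1)*6 = O²*6 = 6*O²)
d(7)*(s(-2)/40 - 7) = (6*7²)*(-2*(-2)/40 - 7) = (6*49)*(4*(1/40) - 7) = 294*(⅒ - 7) = 294*(-69/10) = -10143/5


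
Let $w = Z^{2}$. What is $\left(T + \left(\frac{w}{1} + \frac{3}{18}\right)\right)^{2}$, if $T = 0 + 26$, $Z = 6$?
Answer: $\frac{139129}{36} \approx 3864.7$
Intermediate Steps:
$w = 36$ ($w = 6^{2} = 36$)
$T = 26$
$\left(T + \left(\frac{w}{1} + \frac{3}{18}\right)\right)^{2} = \left(26 + \left(\frac{36}{1} + \frac{3}{18}\right)\right)^{2} = \left(26 + \left(36 \cdot 1 + 3 \cdot \frac{1}{18}\right)\right)^{2} = \left(26 + \left(36 + \frac{1}{6}\right)\right)^{2} = \left(26 + \frac{217}{6}\right)^{2} = \left(\frac{373}{6}\right)^{2} = \frac{139129}{36}$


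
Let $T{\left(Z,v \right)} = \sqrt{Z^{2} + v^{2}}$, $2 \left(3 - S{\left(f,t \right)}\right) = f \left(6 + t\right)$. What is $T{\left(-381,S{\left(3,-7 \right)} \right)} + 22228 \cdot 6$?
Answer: $133368 + \frac{15 \sqrt{2581}}{2} \approx 1.3375 \cdot 10^{5}$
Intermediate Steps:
$S{\left(f,t \right)} = 3 - \frac{f \left(6 + t\right)}{2}$
$T{\left(-381,S{\left(3,-7 \right)} \right)} + 22228 \cdot 6 = \sqrt{\left(-381\right)^{2} + \left(3 - 9 - \frac{3}{2} \left(-7\right)\right)^{2}} + 22228 \cdot 6 = \sqrt{145161 + \left(3 - 9 + \frac{21}{2}\right)^{2}} + 133368 = \sqrt{145161 + \left(\frac{9}{2}\right)^{2}} + 133368 = \sqrt{145161 + \frac{81}{4}} + 133368 = \sqrt{\frac{580725}{4}} + 133368 = \frac{15 \sqrt{2581}}{2} + 133368 = 133368 + \frac{15 \sqrt{2581}}{2}$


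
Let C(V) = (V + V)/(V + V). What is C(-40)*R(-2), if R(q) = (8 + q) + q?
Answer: 4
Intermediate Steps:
R(q) = 8 + 2*q
C(V) = 1 (C(V) = (2*V)/((2*V)) = (2*V)*(1/(2*V)) = 1)
C(-40)*R(-2) = 1*(8 + 2*(-2)) = 1*(8 - 4) = 1*4 = 4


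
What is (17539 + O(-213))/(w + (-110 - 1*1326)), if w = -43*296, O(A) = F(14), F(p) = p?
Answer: -17553/14164 ≈ -1.2393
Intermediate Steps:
O(A) = 14
w = -12728
(17539 + O(-213))/(w + (-110 - 1*1326)) = (17539 + 14)/(-12728 + (-110 - 1*1326)) = 17553/(-12728 + (-110 - 1326)) = 17553/(-12728 - 1436) = 17553/(-14164) = 17553*(-1/14164) = -17553/14164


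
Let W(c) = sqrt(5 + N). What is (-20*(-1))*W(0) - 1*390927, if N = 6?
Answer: -390927 + 20*sqrt(11) ≈ -3.9086e+5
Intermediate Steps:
W(c) = sqrt(11) (W(c) = sqrt(5 + 6) = sqrt(11))
(-20*(-1))*W(0) - 1*390927 = (-20*(-1))*sqrt(11) - 1*390927 = 20*sqrt(11) - 390927 = -390927 + 20*sqrt(11)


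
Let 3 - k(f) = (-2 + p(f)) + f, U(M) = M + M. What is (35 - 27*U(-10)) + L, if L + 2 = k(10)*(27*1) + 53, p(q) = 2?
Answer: 437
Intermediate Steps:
U(M) = 2*M
k(f) = 3 - f (k(f) = 3 - ((-2 + 2) + f) = 3 - (0 + f) = 3 - f)
L = -138 (L = -2 + ((3 - 1*10)*(27*1) + 53) = -2 + ((3 - 10)*27 + 53) = -2 + (-7*27 + 53) = -2 + (-189 + 53) = -2 - 136 = -138)
(35 - 27*U(-10)) + L = (35 - 54*(-10)) - 138 = (35 - 27*(-20)) - 138 = (35 + 540) - 138 = 575 - 138 = 437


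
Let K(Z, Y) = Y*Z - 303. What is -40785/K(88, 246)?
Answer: -2719/1423 ≈ -1.9108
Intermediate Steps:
K(Z, Y) = -303 + Y*Z
-40785/K(88, 246) = -40785/(-303 + 246*88) = -40785/(-303 + 21648) = -40785/21345 = -40785*1/21345 = -2719/1423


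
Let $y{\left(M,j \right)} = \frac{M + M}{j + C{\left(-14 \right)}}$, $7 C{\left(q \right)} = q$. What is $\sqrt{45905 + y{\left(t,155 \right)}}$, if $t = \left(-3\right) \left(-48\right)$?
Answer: $\frac{3 \sqrt{1474121}}{17} \approx 214.26$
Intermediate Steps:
$C{\left(q \right)} = \frac{q}{7}$
$t = 144$
$y{\left(M,j \right)} = \frac{2 M}{-2 + j}$ ($y{\left(M,j \right)} = \frac{M + M}{j + \frac{1}{7} \left(-14\right)} = \frac{2 M}{j - 2} = \frac{2 M}{-2 + j}$)
$\sqrt{45905 + y{\left(t,155 \right)}} = \sqrt{45905 + 2 \cdot 144 \frac{1}{-2 + 155}} = \sqrt{45905 + 2 \cdot 144 \cdot \frac{1}{153}} = \sqrt{45905 + \frac{32}{17}} = \sqrt{\frac{780417}{17}} = \frac{3 \sqrt{1474121}}{17}$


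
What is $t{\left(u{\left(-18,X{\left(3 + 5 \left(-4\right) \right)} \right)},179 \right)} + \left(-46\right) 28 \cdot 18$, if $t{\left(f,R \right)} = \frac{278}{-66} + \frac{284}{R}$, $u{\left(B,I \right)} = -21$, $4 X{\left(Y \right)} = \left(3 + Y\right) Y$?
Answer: $- \frac{136963397}{5907} \approx -23187.0$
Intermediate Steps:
$X{\left(Y \right)} = \frac{Y \left(3 + Y\right)}{4}$ ($X{\left(Y \right)} = \frac{\left(3 + Y\right) Y}{4} = \frac{Y \left(3 + Y\right)}{4}$)
$t{\left(f,R \right)} = - \frac{139}{33} + \frac{284}{R}$ ($t{\left(f,R \right)} = 278 \left(- \frac{1}{66}\right) + \frac{284}{R} = - \frac{139}{33} + \frac{284}{R}$)
$t{\left(u{\left(-18,X{\left(3 + 5 \left(-4\right) \right)} \right)},179 \right)} + \left(-46\right) 28 \cdot 18 = \left(- \frac{139}{33} + \frac{284}{179}\right) + \left(-46\right) 28 \cdot 18 = \left(- \frac{139}{33} + 284 \cdot \frac{1}{179}\right) - 23184 = \left(- \frac{139}{33} + \frac{284}{179}\right) - 23184 = - \frac{15509}{5907} - 23184 = - \frac{136963397}{5907}$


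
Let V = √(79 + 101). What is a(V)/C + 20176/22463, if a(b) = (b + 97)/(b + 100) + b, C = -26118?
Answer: 129362540350/144032059647 - 9823*√5/42746460 ≈ 0.89764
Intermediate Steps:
V = 6*√5 (V = √180 = 6*√5 ≈ 13.416)
a(b) = b + (97 + b)/(100 + b) (a(b) = (97 + b)/(100 + b) + b = b + (97 + b)/(100 + b))
a(V)/C + 20176/22463 = ((97 + (6*√5)² + 101*(6*√5))/(100 + 6*√5))/(-26118) + 20176/22463 = ((97 + 180 + 606*√5)/(100 + 6*√5))*(-1/26118) + 20176*(1/22463) = ((277 + 606*√5)/(100 + 6*√5))*(-1/26118) + 20176/22463 = -(277 + 606*√5)/(26118*(100 + 6*√5)) + 20176/22463 = 20176/22463 - (277 + 606*√5)/(26118*(100 + 6*√5))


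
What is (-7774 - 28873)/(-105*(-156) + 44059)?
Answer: -36647/60439 ≈ -0.60635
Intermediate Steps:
(-7774 - 28873)/(-105*(-156) + 44059) = -36647/(16380 + 44059) = -36647/60439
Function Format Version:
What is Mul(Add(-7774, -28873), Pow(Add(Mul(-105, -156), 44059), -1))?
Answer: Rational(-36647, 60439) ≈ -0.60635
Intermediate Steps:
Mul(Add(-7774, -28873), Pow(Add(Mul(-105, -156), 44059), -1)) = Mul(-36647, Pow(Add(16380, 44059), -1)) = Mul(-36647, Pow(60439, -1)) = Mul(-36647, Rational(1, 60439)) = Rational(-36647, 60439)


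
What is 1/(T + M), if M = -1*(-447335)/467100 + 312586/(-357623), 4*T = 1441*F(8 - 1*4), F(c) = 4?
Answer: 33409140660/48145365363881 ≈ 0.00069392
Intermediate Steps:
T = 1441 (T = (1441*4)/4 = (1/4)*5764 = 1441)
M = 2793672821/33409140660 (M = 447335*(1/467100) + 312586*(-1/357623) = 89467/93420 - 312586/357623 = 2793672821/33409140660 ≈ 0.083620)
1/(T + M) = 1/(1441 + 2793672821/33409140660) = 1/(48145365363881/33409140660) = 33409140660/48145365363881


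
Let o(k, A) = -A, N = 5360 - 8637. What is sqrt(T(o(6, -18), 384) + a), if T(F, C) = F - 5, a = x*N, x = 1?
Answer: 8*I*sqrt(51) ≈ 57.131*I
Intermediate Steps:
N = -3277
a = -3277 (a = 1*(-3277) = -3277)
T(F, C) = -5 + F
sqrt(T(o(6, -18), 384) + a) = sqrt((-5 - 1*(-18)) - 3277) = sqrt((-5 + 18) - 3277) = sqrt(13 - 3277) = sqrt(-3264) = 8*I*sqrt(51)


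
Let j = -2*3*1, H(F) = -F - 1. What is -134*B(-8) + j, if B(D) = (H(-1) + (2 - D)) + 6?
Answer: -2150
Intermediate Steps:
H(F) = -1 - F
j = -6 (j = -6*1 = -6)
B(D) = 8 - D (B(D) = ((-1 - 1*(-1)) + (2 - D)) + 6 = ((-1 + 1) + (2 - D)) + 6 = (0 + (2 - D)) + 6 = (2 - D) + 6 = 8 - D)
-134*B(-8) + j = -134*(8 - 1*(-8)) - 6 = -134*(8 + 8) - 6 = -134*16 - 6 = -2144 - 6 = -2150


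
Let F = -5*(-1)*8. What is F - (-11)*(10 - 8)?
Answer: 62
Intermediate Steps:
F = 40 (F = 5*8 = 40)
F - (-11)*(10 - 8) = 40 - (-11)*(10 - 8) = 40 - (-11)*2 = 40 - 1*(-22) = 40 + 22 = 62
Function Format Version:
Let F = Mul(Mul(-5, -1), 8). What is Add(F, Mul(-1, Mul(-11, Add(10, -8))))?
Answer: 62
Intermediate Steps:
F = 40 (F = Mul(5, 8) = 40)
Add(F, Mul(-1, Mul(-11, Add(10, -8)))) = Add(40, Mul(-1, Mul(-11, Add(10, -8)))) = Add(40, Mul(-1, Mul(-11, 2))) = Add(40, Mul(-1, -22)) = Add(40, 22) = 62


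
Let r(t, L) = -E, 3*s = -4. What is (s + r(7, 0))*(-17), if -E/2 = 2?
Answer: -136/3 ≈ -45.333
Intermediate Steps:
s = -4/3 (s = (⅓)*(-4) = -4/3 ≈ -1.3333)
E = -4 (E = -2*2 = -4)
r(t, L) = 4 (r(t, L) = -1*(-4) = 4)
(s + r(7, 0))*(-17) = (-4/3 + 4)*(-17) = (8/3)*(-17) = -136/3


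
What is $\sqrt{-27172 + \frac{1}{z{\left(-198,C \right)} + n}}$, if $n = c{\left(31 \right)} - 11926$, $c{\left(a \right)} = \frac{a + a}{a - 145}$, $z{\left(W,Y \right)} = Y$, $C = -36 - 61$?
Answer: $\frac{i \sqrt{12762516086090302}}{685342} \approx 164.84 i$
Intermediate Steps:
$C = -97$ ($C = -36 - 61 = -97$)
$c{\left(a \right)} = \frac{2 a}{-145 + a}$
$n = - \frac{679813}{57}$ ($n = 2 \cdot 31 \frac{1}{-145 + 31} - 11926 = 2 \cdot 31 \frac{1}{-114} - 11926 = 2 \cdot 31 \left(- \frac{1}{114}\right) - 11926 = - \frac{31}{57} - 11926 = - \frac{679813}{57} \approx -11927.0$)
$\sqrt{-27172 + \frac{1}{z{\left(-198,C \right)} + n}} = \sqrt{-27172 + \frac{1}{-97 - \frac{679813}{57}}} = \sqrt{-27172 + \frac{1}{- \frac{685342}{57}}} = \sqrt{-27172 - \frac{57}{685342}} = \sqrt{- \frac{18622112881}{685342}} = \frac{i \sqrt{12762516086090302}}{685342}$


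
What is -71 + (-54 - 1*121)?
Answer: -246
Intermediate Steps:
-71 + (-54 - 1*121) = -71 + (-54 - 121) = -71 - 175 = -246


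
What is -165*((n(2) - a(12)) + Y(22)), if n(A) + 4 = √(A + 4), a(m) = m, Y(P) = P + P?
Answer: -4620 - 165*√6 ≈ -5024.2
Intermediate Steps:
Y(P) = 2*P
n(A) = -4 + √(4 + A) (n(A) = -4 + √(A + 4) = -4 + √(4 + A))
-165*((n(2) - a(12)) + Y(22)) = -165*(((-4 + √(4 + 2)) - 1*12) + 2*22) = -165*(((-4 + √6) - 12) + 44) = -165*((-16 + √6) + 44) = -165*(28 + √6) = -4620 - 165*√6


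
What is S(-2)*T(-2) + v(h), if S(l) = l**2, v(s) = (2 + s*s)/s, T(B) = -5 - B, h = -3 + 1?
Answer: -15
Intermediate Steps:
h = -2
v(s) = (2 + s**2)/s
S(-2)*T(-2) + v(h) = (-2)**2*(-5 - 1*(-2)) + (-2 + 2/(-2)) = 4*(-5 + 2) + (-2 + 2*(-1/2)) = 4*(-3) + (-2 - 1) = -12 - 3 = -15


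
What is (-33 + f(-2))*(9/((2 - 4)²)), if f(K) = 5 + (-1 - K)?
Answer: -243/4 ≈ -60.750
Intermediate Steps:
f(K) = 4 - K
(-33 + f(-2))*(9/((2 - 4)²)) = (-33 + (4 - 1*(-2)))*(9/((2 - 4)²)) = (-33 + (4 + 2))*(9/((-2)²)) = (-33 + 6)*(9/4) = -243/4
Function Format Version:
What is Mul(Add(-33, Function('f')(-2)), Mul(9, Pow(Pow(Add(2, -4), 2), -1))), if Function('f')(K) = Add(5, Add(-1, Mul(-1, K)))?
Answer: Rational(-243, 4) ≈ -60.750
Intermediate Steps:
Function('f')(K) = Add(4, Mul(-1, K))
Mul(Add(-33, Function('f')(-2)), Mul(9, Pow(Pow(Add(2, -4), 2), -1))) = Mul(Add(-33, Add(4, Mul(-1, -2))), Mul(9, Pow(Pow(Add(2, -4), 2), -1))) = Mul(Add(-33, Add(4, 2)), Mul(9, Pow(Pow(-2, 2), -1))) = Mul(Add(-33, 6), Mul(9, Pow(4, -1))) = Mul(-27, Mul(9, Rational(1, 4))) = Mul(-27, Rational(9, 4)) = Rational(-243, 4)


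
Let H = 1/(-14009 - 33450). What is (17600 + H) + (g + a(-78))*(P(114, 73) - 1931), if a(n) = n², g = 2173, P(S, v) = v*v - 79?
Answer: 1301448366596/47459 ≈ 2.7423e+7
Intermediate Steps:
P(S, v) = -79 + v² (P(S, v) = v² - 79 = -79 + v²)
H = -1/47459 (H = 1/(-47459) = -1/47459 ≈ -2.1071e-5)
(17600 + H) + (g + a(-78))*(P(114, 73) - 1931) = (17600 - 1/47459) + (2173 + (-78)²)*((-79 + 73²) - 1931) = 835278399/47459 + (2173 + 6084)*((-79 + 5329) - 1931) = 835278399/47459 + 8257*(5250 - 1931) = 835278399/47459 + 8257*3319 = 835278399/47459 + 27404983 = 1301448366596/47459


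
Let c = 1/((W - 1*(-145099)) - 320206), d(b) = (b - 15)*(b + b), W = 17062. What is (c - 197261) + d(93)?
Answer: -28883197886/158045 ≈ -1.8275e+5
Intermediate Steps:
d(b) = 2*b*(-15 + b) (d(b) = (-15 + b)*(2*b) = 2*b*(-15 + b))
c = -1/158045 (c = 1/((17062 - 1*(-145099)) - 320206) = 1/((17062 + 145099) - 320206) = 1/(162161 - 320206) = 1/(-158045) = -1/158045 ≈ -6.3273e-6)
(c - 197261) + d(93) = (-1/158045 - 197261) + 2*93*(-15 + 93) = -31176114746/158045 + 2*93*78 = -31176114746/158045 + 14508 = -28883197886/158045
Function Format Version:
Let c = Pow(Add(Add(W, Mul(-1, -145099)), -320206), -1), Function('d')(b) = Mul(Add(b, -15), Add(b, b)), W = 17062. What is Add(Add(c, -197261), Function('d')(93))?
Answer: Rational(-28883197886, 158045) ≈ -1.8275e+5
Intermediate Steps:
Function('d')(b) = Mul(2, b, Add(-15, b)) (Function('d')(b) = Mul(Add(-15, b), Mul(2, b)) = Mul(2, b, Add(-15, b)))
c = Rational(-1, 158045) (c = Pow(Add(Add(17062, Mul(-1, -145099)), -320206), -1) = Pow(Add(Add(17062, 145099), -320206), -1) = Pow(Add(162161, -320206), -1) = Pow(-158045, -1) = Rational(-1, 158045) ≈ -6.3273e-6)
Add(Add(c, -197261), Function('d')(93)) = Add(Add(Rational(-1, 158045), -197261), Mul(2, 93, Add(-15, 93))) = Add(Rational(-31176114746, 158045), Mul(2, 93, 78)) = Add(Rational(-31176114746, 158045), 14508) = Rational(-28883197886, 158045)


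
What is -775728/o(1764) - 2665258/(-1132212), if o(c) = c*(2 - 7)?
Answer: 12524946193/138695970 ≈ 90.305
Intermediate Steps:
o(c) = -5*c (o(c) = c*(-5) = -5*c)
-775728/o(1764) - 2665258/(-1132212) = -775728/((-5*1764)) - 2665258/(-1132212) = -775728/(-8820) - 2665258*(-1/1132212) = -775728*(-1/8820) + 1332629/566106 = 21548/245 + 1332629/566106 = 12524946193/138695970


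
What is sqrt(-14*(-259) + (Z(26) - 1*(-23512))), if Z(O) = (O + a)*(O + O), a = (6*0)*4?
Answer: sqrt(28490) ≈ 168.79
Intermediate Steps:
a = 0 (a = 0*4 = 0)
Z(O) = 2*O**2 (Z(O) = (O + 0)*(O + O) = O*(2*O) = 2*O**2)
sqrt(-14*(-259) + (Z(26) - 1*(-23512))) = sqrt(-14*(-259) + (2*26**2 - 1*(-23512))) = sqrt(3626 + (2*676 + 23512)) = sqrt(3626 + (1352 + 23512)) = sqrt(3626 + 24864) = sqrt(28490)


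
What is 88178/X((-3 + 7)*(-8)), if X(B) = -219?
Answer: -88178/219 ≈ -402.64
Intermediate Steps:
88178/X((-3 + 7)*(-8)) = 88178/(-219) = 88178*(-1/219) = -88178/219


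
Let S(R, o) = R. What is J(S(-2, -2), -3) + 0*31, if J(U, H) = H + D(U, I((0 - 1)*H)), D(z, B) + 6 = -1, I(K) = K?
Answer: -10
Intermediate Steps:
D(z, B) = -7 (D(z, B) = -6 - 1 = -7)
J(U, H) = -7 + H (J(U, H) = H - 7 = -7 + H)
J(S(-2, -2), -3) + 0*31 = (-7 - 3) + 0*31 = -10 + 0 = -10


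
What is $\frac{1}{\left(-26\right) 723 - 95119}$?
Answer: $- \frac{1}{113917} \approx -8.7783 \cdot 10^{-6}$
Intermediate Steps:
$\frac{1}{\left(-26\right) 723 - 95119} = \frac{1}{-18798 - 95119} = \frac{1}{-113917} = - \frac{1}{113917}$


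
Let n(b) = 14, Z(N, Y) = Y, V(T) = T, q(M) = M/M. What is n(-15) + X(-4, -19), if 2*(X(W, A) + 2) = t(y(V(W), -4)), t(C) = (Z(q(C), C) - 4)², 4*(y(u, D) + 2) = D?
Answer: 73/2 ≈ 36.500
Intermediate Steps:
q(M) = 1
y(u, D) = -2 + D/4
t(C) = (-4 + C)² (t(C) = (C - 4)² = (-4 + C)²)
X(W, A) = 45/2 (X(W, A) = -2 + (-4 + (-2 + (¼)*(-4)))²/2 = -2 + (-4 + (-2 - 1))²/2 = -2 + (-4 - 3)²/2 = -2 + (½)*(-7)² = -2 + (½)*49 = -2 + 49/2 = 45/2)
n(-15) + X(-4, -19) = 14 + 45/2 = 73/2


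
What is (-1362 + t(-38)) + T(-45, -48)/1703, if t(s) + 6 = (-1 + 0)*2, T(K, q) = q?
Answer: -2333158/1703 ≈ -1370.0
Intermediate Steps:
t(s) = -8 (t(s) = -6 + (-1 + 0)*2 = -6 - 1*2 = -6 - 2 = -8)
(-1362 + t(-38)) + T(-45, -48)/1703 = (-1362 - 8) - 48/1703 = -1370 - 48*1/1703 = -1370 - 48/1703 = -2333158/1703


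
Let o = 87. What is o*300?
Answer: 26100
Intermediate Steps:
o*300 = 87*300 = 26100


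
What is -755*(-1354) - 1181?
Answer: 1021089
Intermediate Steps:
-755*(-1354) - 1181 = 1022270 - 1181 = 1021089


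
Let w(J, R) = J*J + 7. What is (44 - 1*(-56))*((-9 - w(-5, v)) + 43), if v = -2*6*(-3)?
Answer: 200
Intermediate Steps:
v = 36 (v = -12*(-3) = 36)
w(J, R) = 7 + J² (w(J, R) = J² + 7 = 7 + J²)
(44 - 1*(-56))*((-9 - w(-5, v)) + 43) = (44 - 1*(-56))*((-9 - (7 + (-5)²)) + 43) = (44 + 56)*((-9 - (7 + 25)) + 43) = 100*((-9 - 1*32) + 43) = 100*((-9 - 32) + 43) = 100*(-41 + 43) = 100*2 = 200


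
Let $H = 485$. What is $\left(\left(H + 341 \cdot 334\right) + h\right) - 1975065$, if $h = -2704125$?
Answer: $-4564811$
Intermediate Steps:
$\left(\left(H + 341 \cdot 334\right) + h\right) - 1975065 = \left(\left(485 + 341 \cdot 334\right) - 2704125\right) - 1975065 = \left(\left(485 + 113894\right) - 2704125\right) - 1975065 = \left(114379 - 2704125\right) - 1975065 = -2589746 - 1975065 = -4564811$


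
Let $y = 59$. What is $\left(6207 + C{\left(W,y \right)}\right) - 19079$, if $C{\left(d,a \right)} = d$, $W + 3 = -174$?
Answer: $-13049$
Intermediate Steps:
$W = -177$ ($W = -3 - 174 = -177$)
$\left(6207 + C{\left(W,y \right)}\right) - 19079 = \left(6207 - 177\right) - 19079 = 6030 - 19079 = -13049$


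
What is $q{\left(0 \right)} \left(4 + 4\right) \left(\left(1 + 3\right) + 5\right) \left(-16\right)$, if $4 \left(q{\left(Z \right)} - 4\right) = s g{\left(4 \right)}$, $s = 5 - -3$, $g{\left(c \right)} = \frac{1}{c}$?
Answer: $-5184$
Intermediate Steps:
$s = 8$ ($s = 5 + 3 = 8$)
$q{\left(Z \right)} = \frac{9}{2}$ ($q{\left(Z \right)} = 4 + \frac{8 \cdot \frac{1}{4}}{4} = 4 + \frac{1}{4} \cdot 2 = 4 + \frac{1}{2} = \frac{9}{2}$)
$q{\left(0 \right)} \left(4 + 4\right) \left(\left(1 + 3\right) + 5\right) \left(-16\right) = \frac{9 \left(4 + 4\right) \left(\left(1 + 3\right) + 5\right)}{2} \left(-16\right) = \frac{9 \cdot 8 \left(4 + 5\right)}{2} \left(-16\right) = \frac{9 \cdot 8 \cdot 9}{2} \left(-16\right) = \frac{9}{2} \cdot 72 \left(-16\right) = 324 \left(-16\right) = -5184$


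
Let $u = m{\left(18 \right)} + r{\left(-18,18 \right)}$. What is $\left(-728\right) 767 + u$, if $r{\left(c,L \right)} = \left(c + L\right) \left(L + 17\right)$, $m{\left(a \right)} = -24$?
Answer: $-558400$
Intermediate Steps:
$r{\left(c,L \right)} = \left(17 + L\right) \left(L + c\right)$ ($r{\left(c,L \right)} = \left(L + c\right) \left(17 + L\right) = \left(17 + L\right) \left(L + c\right)$)
$u = -24$ ($u = -24 + \left(18^{2} + 17 \cdot 18 + 17 \left(-18\right) + 18 \left(-18\right)\right) = -24 + \left(324 + 306 - 306 - 324\right) = -24 + 0 = -24$)
$\left(-728\right) 767 + u = \left(-728\right) 767 - 24 = -558376 - 24 = -558400$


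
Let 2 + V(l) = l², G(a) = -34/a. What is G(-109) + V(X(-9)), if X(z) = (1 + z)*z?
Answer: 564872/109 ≈ 5182.3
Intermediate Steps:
X(z) = z*(1 + z)
V(l) = -2 + l²
G(-109) + V(X(-9)) = -34/(-109) + (-2 + (-9*(1 - 9))²) = -34*(-1/109) + (-2 + (-9*(-8))²) = 34/109 + (-2 + 72²) = 34/109 + (-2 + 5184) = 34/109 + 5182 = 564872/109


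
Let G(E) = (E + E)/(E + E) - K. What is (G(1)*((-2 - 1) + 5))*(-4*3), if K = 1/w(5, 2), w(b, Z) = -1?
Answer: -48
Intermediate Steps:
K = -1 (K = 1/(-1) = -1)
G(E) = 2 (G(E) = (E + E)/(E + E) - 1*(-1) = (2*E)/((2*E)) + 1 = (2*E)*(1/(2*E)) + 1 = 1 + 1 = 2)
(G(1)*((-2 - 1) + 5))*(-4*3) = (2*((-2 - 1) + 5))*(-4*3) = (2*(-3 + 5))*(-12) = (2*2)*(-12) = 4*(-12) = -48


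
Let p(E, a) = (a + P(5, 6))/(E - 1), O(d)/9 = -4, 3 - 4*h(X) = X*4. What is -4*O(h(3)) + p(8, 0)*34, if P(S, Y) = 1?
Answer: 1042/7 ≈ 148.86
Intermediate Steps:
h(X) = ¾ - X (h(X) = ¾ - X*4/4 = ¾ - X)
O(d) = -36 (O(d) = 9*(-4) = -36)
p(E, a) = (1 + a)/(-1 + E) (p(E, a) = (a + 1)/(E - 1) = (1 + a)/(-1 + E))
-4*O(h(3)) + p(8, 0)*34 = -4*(-36) + ((1 + 0)/(-1 + 8))*34 = 144 + (1/7)*34 = 144 + ((⅐)*1)*34 = 144 + (⅐)*34 = 144 + 34/7 = 1042/7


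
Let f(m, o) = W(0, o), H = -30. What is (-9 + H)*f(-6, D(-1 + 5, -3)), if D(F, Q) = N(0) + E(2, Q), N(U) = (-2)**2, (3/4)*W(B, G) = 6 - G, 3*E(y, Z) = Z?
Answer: -156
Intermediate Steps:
E(y, Z) = Z/3
W(B, G) = 8 - 4*G/3 (W(B, G) = 4*(6 - G)/3 = 8 - 4*G/3)
N(U) = 4
D(F, Q) = 4 + Q/3
f(m, o) = 8 - 4*o/3
(-9 + H)*f(-6, D(-1 + 5, -3)) = (-9 - 30)*(8 - 4*(4 + (1/3)*(-3))/3) = -39*(8 - 4*(4 - 1)/3) = -39*(8 - 4/3*3) = -39*(8 - 4) = -39*4 = -156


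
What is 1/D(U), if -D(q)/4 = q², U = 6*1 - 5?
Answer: -¼ ≈ -0.25000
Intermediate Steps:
U = 1 (U = 6 - 5 = 1)
D(q) = -4*q²
1/D(U) = 1/(-4*1²) = 1/(-4*1) = 1/(-4) = -¼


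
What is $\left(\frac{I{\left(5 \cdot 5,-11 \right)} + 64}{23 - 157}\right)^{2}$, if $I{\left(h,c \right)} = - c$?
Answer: $\frac{5625}{17956} \approx 0.31327$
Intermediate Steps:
$\left(\frac{I{\left(5 \cdot 5,-11 \right)} + 64}{23 - 157}\right)^{2} = \left(\frac{\left(-1\right) \left(-11\right) + 64}{23 - 157}\right)^{2} = \left(\frac{11 + 64}{-134}\right)^{2} = \left(75 \left(- \frac{1}{134}\right)\right)^{2} = \left(- \frac{75}{134}\right)^{2} = \frac{5625}{17956}$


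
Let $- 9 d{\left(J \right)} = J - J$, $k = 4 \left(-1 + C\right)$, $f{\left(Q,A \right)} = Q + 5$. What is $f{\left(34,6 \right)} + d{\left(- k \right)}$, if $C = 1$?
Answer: $39$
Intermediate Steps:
$f{\left(Q,A \right)} = 5 + Q$
$k = 0$ ($k = 4 \left(-1 + 1\right) = 4 \cdot 0 = 0$)
$d{\left(J \right)} = 0$ ($d{\left(J \right)} = - \frac{J - J}{9} = \left(- \frac{1}{9}\right) 0 = 0$)
$f{\left(34,6 \right)} + d{\left(- k \right)} = \left(5 + 34\right) + 0 = 39 + 0 = 39$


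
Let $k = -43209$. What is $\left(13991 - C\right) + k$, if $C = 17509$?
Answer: $-46727$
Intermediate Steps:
$\left(13991 - C\right) + k = \left(13991 - 17509\right) - 43209 = -3518 - 43209 = -46727$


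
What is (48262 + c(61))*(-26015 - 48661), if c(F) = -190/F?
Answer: -219830611392/61 ≈ -3.6038e+9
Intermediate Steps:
(48262 + c(61))*(-26015 - 48661) = (48262 - 190/61)*(-26015 - 48661) = (48262 - 190*1/61)*(-74676) = (48262 - 190/61)*(-74676) = (2943792/61)*(-74676) = -219830611392/61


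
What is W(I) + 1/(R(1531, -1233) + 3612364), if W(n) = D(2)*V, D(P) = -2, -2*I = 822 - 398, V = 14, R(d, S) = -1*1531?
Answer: -101103323/3610833 ≈ -28.000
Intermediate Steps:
R(d, S) = -1531
I = -212 (I = -(822 - 398)/2 = -1/2*424 = -212)
W(n) = -28 (W(n) = -2*14 = -28)
W(I) + 1/(R(1531, -1233) + 3612364) = -28 + 1/(-1531 + 3612364) = -28 + 1/3610833 = -101103323/3610833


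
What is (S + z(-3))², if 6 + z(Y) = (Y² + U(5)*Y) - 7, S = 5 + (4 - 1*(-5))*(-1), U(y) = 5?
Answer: 529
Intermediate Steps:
S = -4 (S = 5 + (4 + 5)*(-1) = 5 + 9*(-1) = 5 - 9 = -4)
z(Y) = -13 + Y² + 5*Y (z(Y) = -6 + ((Y² + 5*Y) - 7) = -6 + (-7 + Y² + 5*Y) = -13 + Y² + 5*Y)
(S + z(-3))² = (-4 + (-13 + (-3)² + 5*(-3)))² = (-4 + (-13 + 9 - 15))² = (-4 - 19)² = (-23)² = 529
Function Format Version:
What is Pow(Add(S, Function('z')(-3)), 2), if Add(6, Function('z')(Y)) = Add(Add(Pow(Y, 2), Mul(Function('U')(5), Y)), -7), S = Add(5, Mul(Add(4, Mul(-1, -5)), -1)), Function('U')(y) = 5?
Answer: 529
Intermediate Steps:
S = -4 (S = Add(5, Mul(Add(4, 5), -1)) = Add(5, Mul(9, -1)) = Add(5, -9) = -4)
Function('z')(Y) = Add(-13, Pow(Y, 2), Mul(5, Y)) (Function('z')(Y) = Add(-6, Add(Add(Pow(Y, 2), Mul(5, Y)), -7)) = Add(-6, Add(-7, Pow(Y, 2), Mul(5, Y))) = Add(-13, Pow(Y, 2), Mul(5, Y)))
Pow(Add(S, Function('z')(-3)), 2) = Pow(Add(-4, Add(-13, Pow(-3, 2), Mul(5, -3))), 2) = Pow(Add(-4, Add(-13, 9, -15)), 2) = Pow(Add(-4, -19), 2) = Pow(-23, 2) = 529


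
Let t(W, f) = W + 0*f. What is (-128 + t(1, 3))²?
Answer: 16129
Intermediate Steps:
t(W, f) = W (t(W, f) = W + 0 = W)
(-128 + t(1, 3))² = (-128 + 1)² = (-127)² = 16129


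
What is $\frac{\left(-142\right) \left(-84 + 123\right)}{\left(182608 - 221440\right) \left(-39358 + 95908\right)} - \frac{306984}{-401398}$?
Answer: $\frac{4321305224029}{5650319086800} \approx 0.76479$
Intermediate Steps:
$\frac{\left(-142\right) \left(-84 + 123\right)}{\left(182608 - 221440\right) \left(-39358 + 95908\right)} - \frac{306984}{-401398} = \frac{\left(-142\right) 39}{\left(-38832\right) 56550} - - \frac{153492}{200699} = - \frac{5538}{-2195949600} + \frac{153492}{200699} = \left(-5538\right) \left(- \frac{1}{2195949600}\right) + \frac{153492}{200699} = \frac{71}{28153200} + \frac{153492}{200699} = \frac{4321305224029}{5650319086800}$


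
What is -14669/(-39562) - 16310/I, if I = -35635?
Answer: 233597207/281958374 ≈ 0.82848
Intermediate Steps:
-14669/(-39562) - 16310/I = -14669/(-39562) - 16310/(-35635) = -14669*(-1/39562) - 16310*(-1/35635) = 14669/39562 + 3262/7127 = 233597207/281958374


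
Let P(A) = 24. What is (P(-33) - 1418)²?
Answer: 1943236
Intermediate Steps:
(P(-33) - 1418)² = (24 - 1418)² = (-1394)² = 1943236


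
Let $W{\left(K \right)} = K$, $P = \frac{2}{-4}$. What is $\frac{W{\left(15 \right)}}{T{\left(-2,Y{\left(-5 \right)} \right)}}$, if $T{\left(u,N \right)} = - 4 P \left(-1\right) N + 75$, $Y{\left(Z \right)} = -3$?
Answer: $\frac{5}{27} \approx 0.18519$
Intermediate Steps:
$P = - \frac{1}{2}$ ($P = 2 \left(- \frac{1}{4}\right) = - \frac{1}{2} \approx -0.5$)
$T{\left(u,N \right)} = 75 - 2 N$ ($T{\left(u,N \right)} = \left(-4\right) \left(- \frac{1}{2}\right) \left(-1\right) N + 75 = 2 \left(-1\right) N + 75 = - 2 N + 75 = 75 - 2 N$)
$\frac{W{\left(15 \right)}}{T{\left(-2,Y{\left(-5 \right)} \right)}} = \frac{15}{75 - -6} = \frac{15}{75 + 6} = \frac{15}{81} = 15 \cdot \frac{1}{81} = \frac{5}{27}$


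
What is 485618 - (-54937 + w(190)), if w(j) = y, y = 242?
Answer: 540313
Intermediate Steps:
w(j) = 242
485618 - (-54937 + w(190)) = 485618 - (-54937 + 242) = 485618 - 1*(-54695) = 485618 + 54695 = 540313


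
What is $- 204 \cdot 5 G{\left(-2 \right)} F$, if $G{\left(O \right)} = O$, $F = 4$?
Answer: $8160$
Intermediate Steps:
$- 204 \cdot 5 G{\left(-2 \right)} F = - 204 \cdot 5 \left(-2\right) 4 = - 204 \left(\left(-10\right) 4\right) = \left(-204\right) \left(-40\right) = 8160$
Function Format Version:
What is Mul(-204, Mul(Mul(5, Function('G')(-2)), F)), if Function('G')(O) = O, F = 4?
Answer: 8160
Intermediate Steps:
Mul(-204, Mul(Mul(5, Function('G')(-2)), F)) = Mul(-204, Mul(Mul(5, -2), 4)) = Mul(-204, Mul(-10, 4)) = Mul(-204, -40) = 8160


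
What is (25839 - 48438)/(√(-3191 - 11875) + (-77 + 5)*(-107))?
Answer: -1074708/366461 + 2511*I*√186/732922 ≈ -2.9327 + 0.046725*I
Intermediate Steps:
(25839 - 48438)/(√(-3191 - 11875) + (-77 + 5)*(-107)) = -22599/(√(-15066) - 72*(-107)) = -22599/(9*I*√186 + 7704) = -22599/(7704 + 9*I*√186)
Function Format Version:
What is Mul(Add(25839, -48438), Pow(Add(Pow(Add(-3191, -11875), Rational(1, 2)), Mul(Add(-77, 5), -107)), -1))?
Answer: Add(Rational(-1074708, 366461), Mul(Rational(2511, 732922), I, Pow(186, Rational(1, 2)))) ≈ Add(-2.9327, Mul(0.046725, I))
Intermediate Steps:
Mul(Add(25839, -48438), Pow(Add(Pow(Add(-3191, -11875), Rational(1, 2)), Mul(Add(-77, 5), -107)), -1)) = Mul(-22599, Pow(Add(Pow(-15066, Rational(1, 2)), Mul(-72, -107)), -1)) = Mul(-22599, Pow(Add(Mul(9, I, Pow(186, Rational(1, 2))), 7704), -1)) = Mul(-22599, Pow(Add(7704, Mul(9, I, Pow(186, Rational(1, 2)))), -1))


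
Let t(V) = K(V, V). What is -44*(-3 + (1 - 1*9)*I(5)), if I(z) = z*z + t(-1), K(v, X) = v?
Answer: 8580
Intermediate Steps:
t(V) = V
I(z) = -1 + z² (I(z) = z*z - 1 = z² - 1 = -1 + z²)
-44*(-3 + (1 - 1*9)*I(5)) = -44*(-3 + (1 - 1*9)*(-1 + 5²)) = -44*(-3 + (1 - 9)*(-1 + 25)) = -44*(-3 - 8*24) = -44*(-3 - 192) = -44*(-195) = 8580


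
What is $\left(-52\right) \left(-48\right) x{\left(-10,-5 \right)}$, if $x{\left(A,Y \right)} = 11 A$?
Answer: $-274560$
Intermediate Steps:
$\left(-52\right) \left(-48\right) x{\left(-10,-5 \right)} = \left(-52\right) \left(-48\right) 11 \left(-10\right) = 2496 \left(-110\right) = -274560$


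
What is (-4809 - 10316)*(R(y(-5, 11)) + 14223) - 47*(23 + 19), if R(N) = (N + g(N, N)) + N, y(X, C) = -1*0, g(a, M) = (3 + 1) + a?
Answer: -215185349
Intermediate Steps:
g(a, M) = 4 + a
y(X, C) = 0
R(N) = 4 + 3*N (R(N) = (N + (4 + N)) + N = (4 + 2*N) + N = 4 + 3*N)
(-4809 - 10316)*(R(y(-5, 11)) + 14223) - 47*(23 + 19) = (-4809 - 10316)*((4 + 3*0) + 14223) - 47*(23 + 19) = -15125*((4 + 0) + 14223) - 47*42 = -15125*(4 + 14223) - 1974 = -15125*14227 - 1974 = -215183375 - 1974 = -215185349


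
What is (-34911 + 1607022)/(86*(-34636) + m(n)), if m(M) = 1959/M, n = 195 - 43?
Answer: -238960872/452759833 ≈ -0.52779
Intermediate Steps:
n = 152
(-34911 + 1607022)/(86*(-34636) + m(n)) = (-34911 + 1607022)/(86*(-34636) + 1959/152) = 1572111/(-2978696 + 1959*(1/152)) = 1572111/(-2978696 + 1959/152) = 1572111/(-452759833/152) = 1572111*(-152/452759833) = -238960872/452759833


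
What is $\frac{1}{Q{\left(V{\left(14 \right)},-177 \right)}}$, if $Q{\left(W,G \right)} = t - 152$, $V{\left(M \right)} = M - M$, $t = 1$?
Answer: $- \frac{1}{151} \approx -0.0066225$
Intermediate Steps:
$V{\left(M \right)} = 0$
$Q{\left(W,G \right)} = -151$ ($Q{\left(W,G \right)} = 1 - 152 = -151$)
$\frac{1}{Q{\left(V{\left(14 \right)},-177 \right)}} = \frac{1}{-151} = - \frac{1}{151}$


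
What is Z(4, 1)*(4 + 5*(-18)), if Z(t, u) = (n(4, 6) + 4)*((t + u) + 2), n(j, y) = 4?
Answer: -4816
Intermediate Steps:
Z(t, u) = 16 + 8*t + 8*u (Z(t, u) = (4 + 4)*((t + u) + 2) = 8*(2 + t + u) = 16 + 8*t + 8*u)
Z(4, 1)*(4 + 5*(-18)) = (16 + 8*4 + 8*1)*(4 + 5*(-18)) = (16 + 32 + 8)*(4 - 90) = 56*(-86) = -4816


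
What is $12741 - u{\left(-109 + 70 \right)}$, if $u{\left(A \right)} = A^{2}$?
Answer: $11220$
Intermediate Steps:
$12741 - u{\left(-109 + 70 \right)} = 12741 - \left(-109 + 70\right)^{2} = 12741 - \left(-39\right)^{2} = 12741 - 1521 = 11220$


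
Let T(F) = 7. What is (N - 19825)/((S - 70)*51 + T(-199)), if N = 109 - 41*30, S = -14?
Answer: 20946/4277 ≈ 4.8974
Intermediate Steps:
N = -1121 (N = 109 - 1230 = -1121)
(N - 19825)/((S - 70)*51 + T(-199)) = (-1121 - 19825)/((-14 - 70)*51 + 7) = -20946/(-84*51 + 7) = -20946/(-4284 + 7) = -20946/(-4277) = -20946*(-1/4277) = 20946/4277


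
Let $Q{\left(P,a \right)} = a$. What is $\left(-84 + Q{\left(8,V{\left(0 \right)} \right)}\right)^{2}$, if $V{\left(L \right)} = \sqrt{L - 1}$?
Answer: $\left(84 - i\right)^{2} \approx 7055.0 - 168.0 i$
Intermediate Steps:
$V{\left(L \right)} = \sqrt{-1 + L}$
$\left(-84 + Q{\left(8,V{\left(0 \right)} \right)}\right)^{2} = \left(-84 + \sqrt{-1 + 0}\right)^{2} = \left(-84 + \sqrt{-1}\right)^{2} = \left(-84 + i\right)^{2}$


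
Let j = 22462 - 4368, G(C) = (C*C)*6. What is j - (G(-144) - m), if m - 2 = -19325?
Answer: -125645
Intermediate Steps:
G(C) = 6*C² (G(C) = C²*6 = 6*C²)
m = -19323 (m = 2 - 19325 = -19323)
j = 18094
j - (G(-144) - m) = 18094 - (6*(-144)² - 1*(-19323)) = 18094 - (6*20736 + 19323) = 18094 - (124416 + 19323) = 18094 - 1*143739 = 18094 - 143739 = -125645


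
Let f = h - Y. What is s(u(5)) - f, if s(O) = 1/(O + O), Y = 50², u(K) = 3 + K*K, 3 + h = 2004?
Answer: 27945/56 ≈ 499.02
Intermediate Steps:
h = 2001 (h = -3 + 2004 = 2001)
u(K) = 3 + K²
Y = 2500
s(O) = 1/(2*O)
f = -499 (f = 2001 - 1*2500 = 2001 - 2500 = -499)
s(u(5)) - f = 1/(2*(3 + 5²)) - 1*(-499) = 1/(2*(3 + 25)) + 499 = (½)/28 + 499 = (½)*(1/28) + 499 = 1/56 + 499 = 27945/56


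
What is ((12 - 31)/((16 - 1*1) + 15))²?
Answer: 361/900 ≈ 0.40111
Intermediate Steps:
((12 - 31)/((16 - 1*1) + 15))² = (-19/((16 - 1) + 15))² = (-19/(15 + 15))² = (-19/30)² = 361/900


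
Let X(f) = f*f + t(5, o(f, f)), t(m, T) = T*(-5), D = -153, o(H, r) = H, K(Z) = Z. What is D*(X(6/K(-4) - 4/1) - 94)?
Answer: 22185/4 ≈ 5546.3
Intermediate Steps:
t(m, T) = -5*T
X(f) = f² - 5*f (X(f) = f*f - 5*f = f² - 5*f)
D*(X(6/K(-4) - 4/1) - 94) = -153*((6/(-4) - 4/1)*(-5 + (6/(-4) - 4/1)) - 94) = -153*((6*(-¼) - 4*1)*(-5 + (6*(-¼) - 4*1)) - 94) = -153*((-3/2 - 4)*(-5 + (-3/2 - 4)) - 94) = -153*(-11*(-5 - 11/2)/2 - 94) = -153*(-11/2*(-21/2) - 94) = -153*(231/4 - 94) = -153*(-145/4) = 22185/4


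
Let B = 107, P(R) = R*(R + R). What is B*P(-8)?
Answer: 13696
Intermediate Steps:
P(R) = 2*R² (P(R) = R*(2*R) = 2*R²)
B*P(-8) = 107*(2*(-8)²) = 107*(2*64) = 107*128 = 13696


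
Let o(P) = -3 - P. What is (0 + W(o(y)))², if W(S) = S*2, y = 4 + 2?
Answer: 324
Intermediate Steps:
y = 6
W(S) = 2*S
(0 + W(o(y)))² = (0 + 2*(-3 - 1*6))² = (0 + 2*(-3 - 6))² = (0 + 2*(-9))² = (0 - 18)² = (-18)² = 324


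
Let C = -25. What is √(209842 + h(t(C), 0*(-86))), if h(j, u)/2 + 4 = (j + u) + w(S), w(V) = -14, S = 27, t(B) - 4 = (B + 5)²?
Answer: √210614 ≈ 458.93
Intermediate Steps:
t(B) = 4 + (5 + B)² (t(B) = 4 + (B + 5)² = 4 + (5 + B)²)
h(j, u) = -36 + 2*j + 2*u (h(j, u) = -8 + 2*((j + u) - 14) = -8 + 2*(-14 + j + u) = -8 + (-28 + 2*j + 2*u) = -36 + 2*j + 2*u)
√(209842 + h(t(C), 0*(-86))) = √(209842 + (-36 + 2*(4 + (5 - 25)²) + 2*(0*(-86)))) = √(209842 + (-36 + 2*(4 + (-20)²) + 2*0)) = √(209842 + (-36 + 2*(4 + 400) + 0)) = √(209842 + (-36 + 2*404 + 0)) = √(209842 + (-36 + 808 + 0)) = √(209842 + 772) = √210614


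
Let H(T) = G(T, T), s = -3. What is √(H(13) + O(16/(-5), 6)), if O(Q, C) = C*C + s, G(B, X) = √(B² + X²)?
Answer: √(33 + 13*√2) ≈ 7.1683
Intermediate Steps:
O(Q, C) = -3 + C² (O(Q, C) = C*C - 3 = C² - 3 = -3 + C²)
H(T) = √2*√(T²) (H(T) = √(T² + T²) = √(2*T²) = √2*√(T²))
√(H(13) + O(16/(-5), 6)) = √(√2*√(13²) + (-3 + 6²)) = √(√2*√169 + (-3 + 36)) = √(√2*13 + 33) = √(13*√2 + 33) = √(33 + 13*√2)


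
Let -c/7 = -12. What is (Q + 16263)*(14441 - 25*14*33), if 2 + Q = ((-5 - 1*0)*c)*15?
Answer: 28797251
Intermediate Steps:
c = 84 (c = -7*(-12) = 84)
Q = -6302 (Q = -2 + ((-5 - 1*0)*84)*15 = -2 + ((-5 + 0)*84)*15 = -2 - 5*84*15 = -2 - 420*15 = -2 - 6300 = -6302)
(Q + 16263)*(14441 - 25*14*33) = (-6302 + 16263)*(14441 - 25*14*33) = 9961*(14441 - 350*33) = 9961*(14441 - 11550) = 9961*2891 = 28797251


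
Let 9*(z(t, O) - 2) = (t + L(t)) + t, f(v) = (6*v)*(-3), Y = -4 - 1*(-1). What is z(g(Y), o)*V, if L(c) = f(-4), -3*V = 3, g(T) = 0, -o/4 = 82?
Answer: -10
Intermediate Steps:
Y = -3 (Y = -4 + 1 = -3)
o = -328 (o = -4*82 = -328)
V = -1 (V = -⅓*3 = -1)
f(v) = -18*v
L(c) = 72 (L(c) = -18*(-4) = 72)
z(t, O) = 10 + 2*t/9 (z(t, O) = 2 + ((t + 72) + t)/9 = 2 + ((72 + t) + t)/9 = 2 + (72 + 2*t)/9 = 2 + (8 + 2*t/9) = 10 + 2*t/9)
z(g(Y), o)*V = (10 + (2/9)*0)*(-1) = (10 + 0)*(-1) = 10*(-1) = -10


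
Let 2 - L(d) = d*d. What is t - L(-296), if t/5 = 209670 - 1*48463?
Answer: 893649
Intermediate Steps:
t = 806035 (t = 5*(209670 - 1*48463) = 5*(209670 - 48463) = 5*161207 = 806035)
L(d) = 2 - d² (L(d) = 2 - d*d = 2 - d²)
t - L(-296) = 806035 - (2 - 1*(-296)²) = 806035 - (2 - 1*87616) = 806035 - (2 - 87616) = 806035 - 1*(-87614) = 806035 + 87614 = 893649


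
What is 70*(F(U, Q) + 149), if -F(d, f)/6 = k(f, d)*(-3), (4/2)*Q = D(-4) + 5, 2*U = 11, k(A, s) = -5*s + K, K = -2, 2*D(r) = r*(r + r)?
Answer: -26740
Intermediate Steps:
D(r) = r**2 (D(r) = (r*(r + r))/2 = (r*(2*r))/2 = (2*r**2)/2 = r**2)
k(A, s) = -2 - 5*s (k(A, s) = -5*s - 2 = -2 - 5*s)
U = 11/2 (U = (1/2)*11 = 11/2 ≈ 5.5000)
Q = 21/2 (Q = ((-4)**2 + 5)/2 = (16 + 5)/2 = (1/2)*21 = 21/2 ≈ 10.500)
F(d, f) = -36 - 90*d (F(d, f) = -6*(-2 - 5*d)*(-3) = -6*(6 + 15*d) = -36 - 90*d)
70*(F(U, Q) + 149) = 70*((-36 - 90*11/2) + 149) = 70*((-36 - 495) + 149) = 70*(-531 + 149) = 70*(-382) = -26740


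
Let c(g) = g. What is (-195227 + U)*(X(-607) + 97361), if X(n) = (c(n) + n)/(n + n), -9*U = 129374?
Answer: -20407259106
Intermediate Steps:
U = -129374/9 (U = -1/9*129374 = -129374/9 ≈ -14375.)
X(n) = 1 (X(n) = (n + n)/(n + n) = (2*n)/((2*n)) = (2*n)*(1/(2*n)) = 1)
(-195227 + U)*(X(-607) + 97361) = (-195227 - 129374/9)*(1 + 97361) = -1886417/9*97362 = -20407259106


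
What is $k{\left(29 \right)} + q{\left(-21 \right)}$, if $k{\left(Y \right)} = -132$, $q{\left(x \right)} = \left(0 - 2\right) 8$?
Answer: $-148$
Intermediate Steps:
$q{\left(x \right)} = -16$ ($q{\left(x \right)} = \left(-2\right) 8 = -16$)
$k{\left(29 \right)} + q{\left(-21 \right)} = -132 - 16 = -148$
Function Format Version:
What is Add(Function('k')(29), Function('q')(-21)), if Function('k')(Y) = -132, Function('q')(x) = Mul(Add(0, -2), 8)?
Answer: -148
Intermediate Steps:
Function('q')(x) = -16 (Function('q')(x) = Mul(-2, 8) = -16)
Add(Function('k')(29), Function('q')(-21)) = Add(-132, -16) = -148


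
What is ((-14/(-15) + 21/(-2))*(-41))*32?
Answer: 188272/15 ≈ 12551.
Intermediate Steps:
((-14/(-15) + 21/(-2))*(-41))*32 = ((-14*(-1/15) + 21*(-1/2))*(-41))*32 = ((14/15 - 21/2)*(-41))*32 = -287/30*(-41)*32 = (11767/30)*32 = 188272/15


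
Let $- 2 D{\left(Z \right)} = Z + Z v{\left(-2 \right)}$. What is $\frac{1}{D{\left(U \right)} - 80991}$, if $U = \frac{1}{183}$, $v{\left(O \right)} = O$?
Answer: $- \frac{366}{29642705} \approx -1.2347 \cdot 10^{-5}$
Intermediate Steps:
$U = \frac{1}{183} \approx 0.0054645$
$D{\left(Z \right)} = \frac{Z}{2}$ ($D{\left(Z \right)} = - \frac{Z + Z \left(-2\right)}{2} = - \frac{Z - 2 Z}{2} = - \frac{\left(-1\right) Z}{2} = \frac{Z}{2}$)
$\frac{1}{D{\left(U \right)} - 80991} = \frac{1}{\frac{1}{2} \cdot \frac{1}{183} - 80991} = \frac{1}{\frac{1}{366} - 80991} = \frac{1}{- \frac{29642705}{366}} = - \frac{366}{29642705}$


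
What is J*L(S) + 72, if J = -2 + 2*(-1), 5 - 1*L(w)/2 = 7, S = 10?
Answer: 88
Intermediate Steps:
L(w) = -4 (L(w) = 10 - 2*7 = 10 - 14 = -4)
J = -4 (J = -2 - 2 = -4)
J*L(S) + 72 = -4*(-4) + 72 = 16 + 72 = 88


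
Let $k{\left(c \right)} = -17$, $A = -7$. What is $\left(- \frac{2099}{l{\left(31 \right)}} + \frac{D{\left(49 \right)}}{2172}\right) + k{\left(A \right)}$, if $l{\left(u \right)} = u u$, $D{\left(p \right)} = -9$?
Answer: $- \frac{13350547}{695764} \approx -19.188$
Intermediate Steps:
$l{\left(u \right)} = u^{2}$
$\left(- \frac{2099}{l{\left(31 \right)}} + \frac{D{\left(49 \right)}}{2172}\right) + k{\left(A \right)} = \left(- \frac{2099}{31^{2}} - \frac{9}{2172}\right) - 17 = \left(- \frac{2099}{961} - \frac{3}{724}\right) - 17 = - \frac{1522559}{695764} - 17 = - \frac{13350547}{695764}$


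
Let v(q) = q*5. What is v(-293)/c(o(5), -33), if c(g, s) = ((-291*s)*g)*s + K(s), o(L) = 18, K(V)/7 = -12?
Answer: 1465/5704266 ≈ 0.00025683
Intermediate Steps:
K(V) = -84 (K(V) = 7*(-12) = -84)
c(g, s) = -84 - 291*g*s² (c(g, s) = ((-291*s)*g)*s - 84 = (-291*g*s)*s - 84 = -291*g*s² - 84 = -84 - 291*g*s²)
v(q) = 5*q
v(-293)/c(o(5), -33) = (5*(-293))/(-84 - 291*18*(-33)²) = -1465/(-84 - 291*18*1089) = -1465/(-84 - 5704182) = -1465/(-5704266) = -1465*(-1/5704266) = 1465/5704266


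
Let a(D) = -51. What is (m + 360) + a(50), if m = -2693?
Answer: -2384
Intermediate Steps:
(m + 360) + a(50) = (-2693 + 360) - 51 = -2333 - 51 = -2384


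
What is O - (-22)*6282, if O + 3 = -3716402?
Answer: -3578201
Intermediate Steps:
O = -3716405 (O = -3 - 3716402 = -3716405)
O - (-22)*6282 = -3716405 - (-22)*6282 = -3716405 - 1*(-138204) = -3716405 + 138204 = -3578201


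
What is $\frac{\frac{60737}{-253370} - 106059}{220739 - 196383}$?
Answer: $- \frac{26872229567}{6171079720} \approx -4.3545$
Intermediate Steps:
$\frac{\frac{60737}{-253370} - 106059}{220739 - 196383} = \frac{60737 \left(- \frac{1}{253370}\right) - 106059}{24356} = \left(- \frac{60737}{253370} - 106059\right) \frac{1}{24356} = \left(- \frac{26872229567}{253370}\right) \frac{1}{24356} = - \frac{26872229567}{6171079720}$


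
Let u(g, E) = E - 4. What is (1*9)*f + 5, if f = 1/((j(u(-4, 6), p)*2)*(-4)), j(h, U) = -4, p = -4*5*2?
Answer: 169/32 ≈ 5.2813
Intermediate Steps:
u(g, E) = -4 + E
p = -40 (p = -20*2 = -40)
f = 1/32 (f = 1/(-4*2*(-4)) = 1/(-8*(-4)) = 1/32 ≈ 0.031250)
(1*9)*f + 5 = (1*9)*(1/32) + 5 = 9*(1/32) + 5 = 9/32 + 5 = 169/32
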